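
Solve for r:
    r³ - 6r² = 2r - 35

r = -2.1926 or r = 3.1926 or r = 5

Rearrange: r³ - 6r² - 2r + 35 = 0.
Possible rational roots are divisors of 35. Testing r = 5 gives 0, so (r - 5) is a factor.
Divide: r³ - 6r² - 2r + 35 = (r - 5)(r² - r - 7).
Apply the quadratic formula to r² - r - 7 = 0: r = (1 ± √29)/2, i.e. r ≈ 3.1926 or r ≈ -2.1926.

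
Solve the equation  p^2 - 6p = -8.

p = 2 or p = 4

Bring every term to one side: p^2 - 6p + 8 = 0.
Factor: (p - 4)(p - 2) = 0.
So p = 4 or p = 2.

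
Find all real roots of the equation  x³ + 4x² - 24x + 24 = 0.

Possible rational roots are divisors of 24. Testing x = 2 gives 0, so (x - 2) is a factor.
Divide: x³ + 4x² - 24x + 24 = (x - 2)(x² + 6x - 12).
Apply the quadratic formula to x² + 6x - 12 = 0: x = (-6 ± √84)/2, i.e. x ≈ 1.5826 or x ≈ -7.5826.

x = -7.5826 or x = 1.5826 or x = 2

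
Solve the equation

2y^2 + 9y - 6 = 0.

y = -5.0895 or y = 0.5895

Discriminant: (9)^2 - 4*2*(-6) = 129.
Quadratic formula: y = (-9 +/- sqrt(129)) / 4.
So y = -9/4 + sqrt(129)/4 ~= 0.5895 or y = -sqrt(129)/4 - 9/4 ~= -5.0895.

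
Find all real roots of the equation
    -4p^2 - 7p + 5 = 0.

Discriminant: (-7)^2 - 4*(-4)*5 = 129.
Quadratic formula: p = (7 +/- sqrt(129)) / (-8).
So p = -sqrt(129)/8 - 7/8 ~= -2.2947 or p = -7/8 + sqrt(129)/8 ~= 0.5447.

p = -2.2947 or p = 0.5447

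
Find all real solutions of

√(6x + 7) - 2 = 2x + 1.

x = -1 or x = -0.5

Isolate the radical: √(6x + 7) = 2x + 3.
Square both sides: 6x + 7 = (2x + 3)².
Expand and rearrange: 4x² + 6x + 2 = 0.
Solving gives x = -0.5 or x = -1.
Check each candidate in the original equation:
  x = -0.5: √(4) = 2, while 2x + 3 = 2 — valid.
  x = -1: √(1) = 1, while 2x + 3 = 1 — valid.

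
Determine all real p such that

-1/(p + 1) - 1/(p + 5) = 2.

Multiply both sides by (p + 1)(p + 5):
-(p + 5) - (p + 1) = 2(p + 1)(p + 5).
Expand and collect terms: 2p² + 14p + 16 = 0.
By the quadratic formula, p = (-14 ± √68) / 4, so p ≈ -1.4384 or p ≈ -5.5616.
Neither value makes a denominator zero (p ≠ -1, p ≠ -5), so both are valid.

p = -5.5616 or p = -1.4384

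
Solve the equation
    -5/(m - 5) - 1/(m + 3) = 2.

m = -3.7016 or m = 2.7016

Multiply both sides by (m - 5)(m + 3):
-5(m + 3) - (m - 5) = 2(m - 5)(m + 3).
Expand and collect terms: 2m^2 + 2m - 20 = 0.
By the quadratic formula, m = (-2 +/- sqrt(164)) / 4, so m ~= 2.7016 or m ~= -3.7016.
Neither value makes a denominator zero (m != 5, m != -3), so both are valid.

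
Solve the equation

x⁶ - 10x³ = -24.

Let u = x³. The equation becomes u² - 10u + 24 = 0.
Factor: (u - 6)(u - 4) = 0, so u = 6 or u = 4.
x³ = 6 gives x = ∛(6) ≈ 1.8171.
x³ = 4 gives x = ∛(4) ≈ 1.5874.

x = 1.5874 or x = 1.8171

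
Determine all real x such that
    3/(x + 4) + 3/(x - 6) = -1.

x = -7.831 or x = 3.831

Multiply both sides by (x + 4)(x - 6):
3(x - 6) + 3(x + 4) = -(x + 4)(x - 6).
Expand and collect terms: -x² - 4x + 30 = 0.
By the quadratic formula, x = (4 ± √136) / -2, so x ≈ -7.831 or x ≈ 3.831.
Neither value makes a denominator zero (x ≠ -4, x ≠ 6), so both are valid.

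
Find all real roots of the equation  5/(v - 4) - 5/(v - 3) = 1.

v = 1.2087 or v = 5.7913

Multiply both sides by (v - 4)(v - 3):
5(v - 3) - 5(v - 4) = (v - 4)(v - 3).
Expand and collect terms: v^2 - 7v + 7 = 0.
By the quadratic formula, v = (7 +/- sqrt(21)) / 2, so v ~= 5.7913 or v ~= 1.2087.
Neither value makes a denominator zero (v != 4, v != 3), so both are valid.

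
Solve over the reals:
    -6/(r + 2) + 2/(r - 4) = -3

r = 0.4648 or r = 2.8685

Multiply both sides by (r + 2)(r - 4):
-6(r - 4) + 2(r + 2) = -3(r + 2)(r - 4).
Expand and collect terms: -3r^2 + 10r - 4 = 0.
By the quadratic formula, r = (-10 +/- sqrt(52)) / -6, so r ~= 0.4648 or r ~= 2.8685.
Neither value makes a denominator zero (r != -2, r != 4), so both are valid.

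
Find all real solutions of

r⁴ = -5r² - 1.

No real solutions.

Let u = r². The equation becomes u² + 5u + 1 = 0.
By the quadratic formula, u = -5/2 + √(21)/2 or u = -5/2 - √(21)/2.
r² = -5/2 + √(21)/2 < 0 has no real solution.
r² = -5/2 - √(21)/2 < 0 has no real solution.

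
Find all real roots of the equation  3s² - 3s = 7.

s = -1.1073 or s = 2.1073

Rearrange to standard form: 3s² - 3s - 7 = 0.
Discriminant: (-3)² − 4·3·(-7) = 93.
Quadratic formula: s = (3 ± √93) / 6.
So s = 1/2 + √(93)/6 ≈ 2.1073 or s = 1/2 - √(93)/6 ≈ -1.1073.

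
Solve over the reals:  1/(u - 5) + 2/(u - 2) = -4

u = 1.462 or u = 4.788

Multiply both sides by (u - 5)(u - 2):
(u - 2) + 2(u - 5) = -4(u - 5)(u - 2).
Expand and collect terms: -4u^2 + 25u - 28 = 0.
By the quadratic formula, u = (-25 +/- sqrt(177)) / -8, so u ~= 1.462 or u ~= 4.788.
Neither value makes a denominator zero (u != 5, u != 2), so both are valid.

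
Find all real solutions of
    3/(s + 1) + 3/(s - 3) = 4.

s = -0.386 or s = 3.886

Multiply both sides by (s + 1)(s - 3):
3(s - 3) + 3(s + 1) = 4(s + 1)(s - 3).
Expand and collect terms: 4s² - 14s - 6 = 0.
By the quadratic formula, s = (14 ± √292) / 8, so s ≈ 3.886 or s ≈ -0.386.
Neither value makes a denominator zero (s ≠ -1, s ≠ 3), so both are valid.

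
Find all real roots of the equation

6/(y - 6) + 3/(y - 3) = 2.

Multiply both sides by (y - 6)(y - 3):
6(y - 3) + 3(y - 6) = 2(y - 6)(y - 3).
Expand and collect terms: 2y^2 - 27y + 72 = 0.
By the quadratic formula, y = (27 +/- sqrt(153)) / 4, so y ~= 9.8423 or y ~= 3.6577.
Neither value makes a denominator zero (y != 6, y != 3), so both are valid.

y = 3.6577 or y = 9.8423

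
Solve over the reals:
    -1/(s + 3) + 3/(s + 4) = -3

s = -4.8471 or s = -2.8195

Multiply both sides by (s + 3)(s + 4):
-(s + 4) + 3(s + 3) = -3(s + 3)(s + 4).
Expand and collect terms: -3s^2 - 23s - 41 = 0.
By the quadratic formula, s = (23 +/- sqrt(37)) / -6, so s ~= -4.8471 or s ~= -2.8195.
Neither value makes a denominator zero (s != -3, s != -4), so both are valid.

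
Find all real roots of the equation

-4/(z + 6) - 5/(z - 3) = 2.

z = -8.5523 or z = 1.0523

Multiply both sides by (z + 6)(z - 3):
-4(z - 3) - 5(z + 6) = 2(z + 6)(z - 3).
Expand and collect terms: 2z^2 + 15z - 18 = 0.
By the quadratic formula, z = (-15 +/- sqrt(369)) / 4, so z ~= 1.0523 or z ~= -8.5523.
Neither value makes a denominator zero (z != -6, z != 3), so both are valid.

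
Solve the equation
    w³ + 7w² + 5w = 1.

Rearrange: w³ + 7w² + 5w - 1 = 0.
Possible rational roots are divisors of -1. Testing w = -1 gives 0, so (w + 1) is a factor.
Divide: w³ + 7w² + 5w - 1 = (w + 1)(w² + 6w - 1).
Apply the quadratic formula to w² + 6w - 1 = 0: w = (-6 ± √40)/2, i.e. w ≈ 0.1623 or w ≈ -6.1623.

w = -6.1623 or w = -1 or w = 0.1623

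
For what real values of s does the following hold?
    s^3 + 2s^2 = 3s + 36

s = 3

Rearrange: s^3 + 2s^2 - 3s - 36 = 0.
Possible rational roots are divisors of -36. Testing s = 3 gives 0, so (s - 3) is a factor.
Divide: s^3 + 2s^2 - 3s - 36 = (s - 3)(s^2 + 5s + 12).
The quadratic s^2 + 5s + 12 has discriminant -23 < 0, so no further real roots.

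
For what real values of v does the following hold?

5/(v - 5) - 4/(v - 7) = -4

v = 4.0679 or v = 7.6821

Multiply both sides by (v - 5)(v - 7):
5(v - 7) - 4(v - 5) = -4(v - 5)(v - 7).
Expand and collect terms: -4v² + 47v - 125 = 0.
By the quadratic formula, v = (-47 ± √209) / -8, so v ≈ 4.0679 or v ≈ 7.6821.
Neither value makes a denominator zero (v ≠ 5, v ≠ 7), so both are valid.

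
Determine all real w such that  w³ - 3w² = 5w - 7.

Rearrange: w³ - 3w² - 5w + 7 = 0.
Possible rational roots are divisors of 7. Testing w = 1 gives 0, so (w - 1) is a factor.
Divide: w³ - 3w² - 5w + 7 = (w - 1)(w² - 2w - 7).
Apply the quadratic formula to w² - 2w - 7 = 0: w = (2 ± √32)/2, i.e. w ≈ 3.8284 or w ≈ -1.8284.

w = -1.8284 or w = 1 or w = 3.8284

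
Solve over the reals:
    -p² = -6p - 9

p = -1.2426 or p = 7.2426

Rearrange to standard form: -p² + 6p + 9 = 0.
Discriminant: (6)² − 4·(-1)·9 = 72.
Quadratic formula: p = (-6 ± √72) / (-2).
So p = 3 - 3·√(2) ≈ -1.2426 or p = 3 + 3·√(2) ≈ 7.2426.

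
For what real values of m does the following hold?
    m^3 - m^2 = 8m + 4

m = -2 or m = -0.5616 or m = 3.5616

Rearrange: m^3 - m^2 - 8m - 4 = 0.
Possible rational roots are divisors of -4. Testing m = -2 gives 0, so (m + 2) is a factor.
Divide: m^3 - m^2 - 8m - 4 = (m + 2)(m^2 - 3m - 2).
Apply the quadratic formula to m^2 - 3m - 2 = 0: m = (3 +/- sqrt(17))/2, i.e. m ~= 3.5616 or m ~= -0.5616.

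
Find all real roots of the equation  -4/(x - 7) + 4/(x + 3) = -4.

x = -3.9161 or x = 7.9161

Multiply both sides by (x - 7)(x + 3):
-4(x + 3) + 4(x - 7) = -4(x - 7)(x + 3).
Expand and collect terms: -4x² + 16x + 124 = 0.
By the quadratic formula, x = (-16 ± √2240) / -8, so x ≈ -3.9161 or x ≈ 7.9161.
Neither value makes a denominator zero (x ≠ 7, x ≠ -3), so both are valid.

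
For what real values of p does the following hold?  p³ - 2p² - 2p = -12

p = -2

Rearrange: p³ - 2p² - 2p + 12 = 0.
Possible rational roots are divisors of 12. Testing p = -2 gives 0, so (p + 2) is a factor.
Divide: p³ - 2p² - 2p + 12 = (p + 2)(p² - 4p + 6).
The quadratic p² - 4p + 6 has discriminant -8 < 0, so no further real roots.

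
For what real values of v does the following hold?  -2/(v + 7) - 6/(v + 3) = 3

Multiply both sides by (v + 7)(v + 3):
-2(v + 3) - 6(v + 7) = 3(v + 7)(v + 3).
Expand and collect terms: 3v² + 38v + 111 = 0.
By the quadratic formula, v = (-38 ± √112) / 6, so v ≈ -4.5695 or v ≈ -8.0972.
Neither value makes a denominator zero (v ≠ -7, v ≠ -3), so both are valid.

v = -8.0972 or v = -4.5695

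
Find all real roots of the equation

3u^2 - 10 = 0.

Discriminant: (0)^2 - 4*3*(-10) = 120.
Quadratic formula: u = (0 +/- sqrt(120)) / 6.
So u = sqrt(30)/3 ~= 1.8257 or u = -sqrt(30)/3 ~= -1.8257.

u = -1.8257 or u = 1.8257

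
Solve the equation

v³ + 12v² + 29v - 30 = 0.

Possible rational roots are divisors of -30. Testing v = -5 gives 0, so (v + 5) is a factor.
Divide: v³ + 12v² + 29v - 30 = (v + 5)(v² + 7v - 6).
Apply the quadratic formula to v² + 7v - 6 = 0: v = (-7 ± √73)/2, i.e. v ≈ 0.772 or v ≈ -7.772.

v = -7.772 or v = -5 or v = 0.772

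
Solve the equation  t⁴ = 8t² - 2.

t = -2.7824 or t = -0.5083 or t = 0.5083 or t = 2.7824

Let u = t². The equation becomes u² - 8u + 2 = 0.
By the quadratic formula, u = √(14) + 4 or u = 4 - √(14).
t² = √(14) + 4 gives t = ±√(√(14) + 4) ≈ ±2.7824.
t² = 4 - √(14) gives t = ±√(4 - √(14)) ≈ ±0.5083.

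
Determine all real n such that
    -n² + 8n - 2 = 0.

Discriminant: (8)² − 4·(-1)·(-2) = 56.
Quadratic formula: n = (-8 ± √56) / (-2).
So n = 4 - √(14) ≈ 0.2583 or n = √(14) + 4 ≈ 7.7417.

n = 0.2583 or n = 7.7417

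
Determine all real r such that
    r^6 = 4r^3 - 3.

Let u = r^3. The equation becomes u^2 - 4u + 3 = 0.
Factor: (u - 3)(u - 1) = 0, so u = 3 or u = 1.
r^3 = 3 gives r = (3)^(1/3) ~= 1.4422.
r^3 = 1 gives r = 1.

r = 1 or r = 1.4422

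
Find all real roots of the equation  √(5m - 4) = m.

Square both sides: 5m - 4 = (m)².
Expand and rearrange: m² - 5m + 4 = 0.
Solving gives m = 4 or m = 1.
Check each candidate in the original equation:
  m = 4: √(16) = 4, while m = 4 — valid.
  m = 1: √(1) = 1, while m = 1 — valid.

m = 1 or m = 4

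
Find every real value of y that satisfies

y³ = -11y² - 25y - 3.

Rearrange: y³ + 11y² + 25y + 3 = 0.
Possible rational roots are divisors of 3. Testing y = -3 gives 0, so (y + 3) is a factor.
Divide: y³ + 11y² + 25y + 3 = (y + 3)(y² + 8y + 1).
Apply the quadratic formula to y² + 8y + 1 = 0: y = (-8 ± √60)/2, i.e. y ≈ -0.127 or y ≈ -7.873.

y = -7.873 or y = -3 or y = -0.127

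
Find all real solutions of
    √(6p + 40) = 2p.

Square both sides: 6p + 40 = (2p)².
Expand and rearrange: 4p² - 6p - 40 = 0.
Solving gives p = 4 or p = -2.5.
Check each candidate in the original equation:
  p = 4: √(64) = 8, while 2p = 8 — valid.
  p = -2.5: √(25) = 5, while 2p = -5 — extraneous.

p = 4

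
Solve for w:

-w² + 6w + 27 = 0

Factor: -1(w + 3)(w - 9) = 0.
So w = -3 or w = 9.

w = -3 or w = 9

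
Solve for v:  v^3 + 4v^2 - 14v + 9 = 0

v = -6.4051 or v = 1 or v = 1.4051

Possible rational roots are divisors of 9. Testing v = 1 gives 0, so (v - 1) is a factor.
Divide: v^3 + 4v^2 - 14v + 9 = (v - 1)(v^2 + 5v - 9).
Apply the quadratic formula to v^2 + 5v - 9 = 0: v = (-5 +/- sqrt(61))/2, i.e. v ~= 1.4051 or v ~= -6.4051.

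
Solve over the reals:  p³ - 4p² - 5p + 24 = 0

p = -2.3723 or p = 3 or p = 3.3723

Possible rational roots are divisors of 24. Testing p = 3 gives 0, so (p - 3) is a factor.
Divide: p³ - 4p² - 5p + 24 = (p - 3)(p² - p - 8).
Apply the quadratic formula to p² - p - 8 = 0: p = (1 ± √33)/2, i.e. p ≈ 3.3723 or p ≈ -2.3723.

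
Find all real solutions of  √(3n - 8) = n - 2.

n = 3 or n = 4

Square both sides: 3n - 8 = (n - 2)².
Expand and rearrange: n² - 7n + 12 = 0.
Solving gives n = 4 or n = 3.
Check each candidate in the original equation:
  n = 4: √(4) = 2, while n - 2 = 2 — valid.
  n = 3: √(1) = 1, while n - 2 = 1 — valid.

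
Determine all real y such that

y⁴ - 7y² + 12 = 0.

Let u = y². The equation becomes u² - 7u + 12 = 0.
Factor: (u - 4)(u - 3) = 0, so u = 4 or u = 3.
y² = 4 gives y = ±2.
y² = 3 gives y = ±√(3) ≈ ±1.7321.

y = -2 or y = -1.7321 or y = 1.7321 or y = 2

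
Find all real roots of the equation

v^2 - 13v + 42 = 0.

v = 6 or v = 7

Factor: (v - 7)(v - 6) = 0.
So v = 7 or v = 6.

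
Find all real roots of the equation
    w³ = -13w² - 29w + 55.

w = -9.1962 or w = -5 or w = 1.1962

Rearrange: w³ + 13w² + 29w - 55 = 0.
Possible rational roots are divisors of -55. Testing w = -5 gives 0, so (w + 5) is a factor.
Divide: w³ + 13w² + 29w - 55 = (w + 5)(w² + 8w - 11).
Apply the quadratic formula to w² + 8w - 11 = 0: w = (-8 ± √108)/2, i.e. w ≈ 1.1962 or w ≈ -9.1962.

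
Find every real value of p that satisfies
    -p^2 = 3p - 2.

p = -3.5616 or p = 0.5616

Rearrange to standard form: -p^2 - 3p + 2 = 0.
Discriminant: (-3)^2 - 4*(-1)*2 = 17.
Quadratic formula: p = (3 +/- sqrt(17)) / (-2).
So p = -sqrt(17)/2 - 3/2 ~= -3.5616 or p = -3/2 + sqrt(17)/2 ~= 0.5616.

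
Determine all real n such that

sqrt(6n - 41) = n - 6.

Square both sides: 6n - 41 = (n - 6)^2.
Expand and rearrange: n^2 - 18n + 77 = 0.
Solving gives n = 11 or n = 7.
Check each candidate in the original equation:
  n = 11: sqrt(25) = 5, while n - 6 = 5 — valid.
  n = 7: sqrt(1) = 1, while n - 6 = 1 — valid.

n = 7 or n = 11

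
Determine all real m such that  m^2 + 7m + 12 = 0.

Factor: (m + 4)(m + 3) = 0.
So m = -4 or m = -3.

m = -4 or m = -3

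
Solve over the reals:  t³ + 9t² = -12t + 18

Rearrange: t³ + 9t² + 12t - 18 = 0.
Possible rational roots are divisors of -18. Testing t = -3 gives 0, so (t + 3) is a factor.
Divide: t³ + 9t² + 12t - 18 = (t + 3)(t² + 6t - 6).
Apply the quadratic formula to t² + 6t - 6 = 0: t = (-6 ± √60)/2, i.e. t ≈ 0.873 or t ≈ -6.873.

t = -6.873 or t = -3 or t = 0.873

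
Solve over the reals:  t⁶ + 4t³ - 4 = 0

Let u = t³. The equation becomes u² + 4u - 4 = 0.
By the quadratic formula, u = -2 + 2·√(2) or u = -2·√(2) - 2.
t³ = -2 + 2·√(2) gives t = ∛(-2 + 2·√(2)) ≈ 0.9392.
t³ = -2·√(2) - 2 gives t = -∛(2 + 2·√(2)) ≈ -1.6902.

t = -1.6902 or t = 0.9392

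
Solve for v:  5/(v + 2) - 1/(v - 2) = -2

Multiply both sides by (v + 2)(v - 2):
5(v - 2) - (v + 2) = -2(v + 2)(v - 2).
Expand and collect terms: -2v^2 - 4v + 20 = 0.
By the quadratic formula, v = (4 +/- sqrt(176)) / -4, so v ~= -4.3166 or v ~= 2.3166.
Neither value makes a denominator zero (v != -2, v != 2), so both are valid.

v = -4.3166 or v = 2.3166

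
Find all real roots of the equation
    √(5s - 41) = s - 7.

Square both sides: 5s - 41 = (s - 7)².
Expand and rearrange: s² - 19s + 90 = 0.
Solving gives s = 10 or s = 9.
Check each candidate in the original equation:
  s = 10: √(9) = 3, while s - 7 = 3 — valid.
  s = 9: √(4) = 2, while s - 7 = 2 — valid.

s = 9 or s = 10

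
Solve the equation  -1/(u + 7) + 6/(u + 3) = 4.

Multiply both sides by (u + 7)(u + 3):
-(u + 3) + 6(u + 7) = 4(u + 7)(u + 3).
Expand and collect terms: 4u² + 35u + 45 = 0.
By the quadratic formula, u = (-35 ± √505) / 8, so u ≈ -1.566 or u ≈ -7.184.
Neither value makes a denominator zero (u ≠ -7, u ≠ -3), so both are valid.

u = -7.184 or u = -1.566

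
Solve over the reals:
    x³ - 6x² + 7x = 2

x = 0.4384 or x = 1 or x = 4.5616

Rearrange: x³ - 6x² + 7x - 2 = 0.
Possible rational roots are divisors of -2. Testing x = 1 gives 0, so (x - 1) is a factor.
Divide: x³ - 6x² + 7x - 2 = (x - 1)(x² - 5x + 2).
Apply the quadratic formula to x² - 5x + 2 = 0: x = (5 ± √17)/2, i.e. x ≈ 4.5616 or x ≈ 0.4384.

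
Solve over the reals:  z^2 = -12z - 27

z = -9 or z = -3

Bring every term to one side: z^2 + 12z + 27 = 0.
Factor: (z + 9)(z + 3) = 0.
So z = -9 or z = -3.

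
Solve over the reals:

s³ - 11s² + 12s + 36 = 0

s = -1.2915 or s = 3 or s = 9.2915

Possible rational roots are divisors of 36. Testing s = 3 gives 0, so (s - 3) is a factor.
Divide: s³ - 11s² + 12s + 36 = (s - 3)(s² - 8s - 12).
Apply the quadratic formula to s² - 8s - 12 = 0: s = (8 ± √112)/2, i.e. s ≈ 9.2915 or s ≈ -1.2915.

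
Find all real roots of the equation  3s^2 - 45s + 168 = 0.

s = 7 or s = 8

Factor: 3(s - 7)(s - 8) = 0.
So s = 7 or s = 8.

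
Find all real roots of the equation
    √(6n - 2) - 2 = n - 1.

Isolate the radical: √(6n - 2) = n + 1.
Square both sides: 6n - 2 = (n + 1)².
Expand and rearrange: n² - 4n + 3 = 0.
Solving gives n = 3 or n = 1.
Check each candidate in the original equation:
  n = 3: √(16) = 4, while n + 1 = 4 — valid.
  n = 1: √(4) = 2, while n + 1 = 2 — valid.

n = 1 or n = 3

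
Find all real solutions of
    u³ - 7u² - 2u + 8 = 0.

u = -1.1231 or u = 1 or u = 7.1231

Possible rational roots are divisors of 8. Testing u = 1 gives 0, so (u - 1) is a factor.
Divide: u³ - 7u² - 2u + 8 = (u - 1)(u² - 6u - 8).
Apply the quadratic formula to u² - 6u - 8 = 0: u = (6 ± √68)/2, i.e. u ≈ 7.1231 or u ≈ -1.1231.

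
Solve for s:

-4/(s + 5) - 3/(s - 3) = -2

s = -3.3807 or s = 4.8807

Multiply both sides by (s + 5)(s - 3):
-4(s - 3) - 3(s + 5) = -2(s + 5)(s - 3).
Expand and collect terms: -2s² + 3s + 33 = 0.
By the quadratic formula, s = (-3 ± √273) / -4, so s ≈ -3.3807 or s ≈ 4.8807.
Neither value makes a denominator zero (s ≠ -5, s ≠ 3), so both are valid.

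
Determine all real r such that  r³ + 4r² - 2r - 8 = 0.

r = -4 or r = -1.4142 or r = 1.4142

Possible rational roots are divisors of -8. Testing r = -4 gives 0, so (r + 4) is a factor.
Divide: r³ + 4r² - 2r - 8 = (r + 4)(r² - 2).
Apply the quadratic formula to r² - 2 = 0: r = (0 ± √8)/2, i.e. r ≈ 1.4142 or r ≈ -1.4142.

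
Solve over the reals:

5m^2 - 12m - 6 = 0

Discriminant: (-12)^2 - 4*5*(-6) = 264.
Quadratic formula: m = (12 +/- sqrt(264)) / 10.
So m = 6/5 + sqrt(66)/5 ~= 2.8248 or m = 6/5 - sqrt(66)/5 ~= -0.4248.

m = -0.4248 or m = 2.8248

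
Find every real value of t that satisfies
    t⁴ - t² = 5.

t = -1.6707 or t = 1.6707

Let u = t². The equation becomes u² - u - 5 = 0.
By the quadratic formula, u = 1/2 + √(21)/2 or u = 1/2 - √(21)/2.
t² = 1/2 + √(21)/2 gives t = ±√(1/2 + √(21)/2) ≈ ±1.6707.
t² = 1/2 - √(21)/2 < 0 has no real solution.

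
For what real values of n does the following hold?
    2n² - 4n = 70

n = -5 or n = 7

Bring every term to one side: 2n² - 4n - 70 = 0.
Factor: 2(n - 7)(n + 5) = 0.
So n = 7 or n = -5.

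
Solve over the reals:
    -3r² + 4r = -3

Rearrange to standard form: -3r² + 4r + 3 = 0.
Discriminant: (4)² − 4·(-3)·3 = 52.
Quadratic formula: r = (-4 ± √52) / (-6).
So r = 2/3 - √(13)/3 ≈ -0.5352 or r = 2/3 + √(13)/3 ≈ 1.8685.

r = -0.5352 or r = 1.8685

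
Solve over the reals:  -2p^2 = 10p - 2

Rearrange to standard form: -2p^2 - 10p + 2 = 0.
Discriminant: (-10)^2 - 4*(-2)*2 = 116.
Quadratic formula: p = (10 +/- sqrt(116)) / (-4).
So p = -sqrt(29)/2 - 5/2 ~= -5.1926 or p = -5/2 + sqrt(29)/2 ~= 0.1926.

p = -5.1926 or p = 0.1926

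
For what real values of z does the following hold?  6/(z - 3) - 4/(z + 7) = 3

Multiply both sides by (z - 3)(z + 7):
6(z + 7) - 4(z - 3) = 3(z - 3)(z + 7).
Expand and collect terms: 3z² + 10z - 117 = 0.
By the quadratic formula, z = (-10 ± √1504) / 6, so z ≈ 4.7969 or z ≈ -8.1302.
Neither value makes a denominator zero (z ≠ 3, z ≠ -7), so both are valid.

z = -8.1302 or z = 4.7969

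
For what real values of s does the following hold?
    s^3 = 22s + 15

Rearrange: s^3 - 22s - 15 = 0.
Possible rational roots are divisors of -15. Testing s = 5 gives 0, so (s - 5) is a factor.
Divide: s^3 - 22s - 15 = (s - 5)(s^2 + 5s + 3).
Apply the quadratic formula to s^2 + 5s + 3 = 0: s = (-5 +/- sqrt(13))/2, i.e. s ~= -0.6972 or s ~= -4.3028.

s = -4.3028 or s = -0.6972 or s = 5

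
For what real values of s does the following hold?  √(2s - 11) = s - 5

s = 6

Square both sides: 2s - 11 = (s - 5)².
Expand and rearrange: s² - 12s + 36 = 0.
This gives the repeated root s = 6.
Check in the original equation:
  s = 6: √(1) = 1, while s - 5 = 1 — valid.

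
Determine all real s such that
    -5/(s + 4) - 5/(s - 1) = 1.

Multiply both sides by (s + 4)(s - 1):
-5(s - 1) - 5(s + 4) = (s + 4)(s - 1).
Expand and collect terms: s^2 + 13s + 11 = 0.
By the quadratic formula, s = (-13 +/- sqrt(125)) / 2, so s ~= -0.9098 or s ~= -12.0902.
Neither value makes a denominator zero (s != -4, s != 1), so both are valid.

s = -12.0902 or s = -0.9098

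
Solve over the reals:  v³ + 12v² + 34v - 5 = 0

v = -7.1401 or v = -5 or v = 0.1401

Possible rational roots are divisors of -5. Testing v = -5 gives 0, so (v + 5) is a factor.
Divide: v³ + 12v² + 34v - 5 = (v + 5)(v² + 7v - 1).
Apply the quadratic formula to v² + 7v - 1 = 0: v = (-7 ± √53)/2, i.e. v ≈ 0.1401 or v ≈ -7.1401.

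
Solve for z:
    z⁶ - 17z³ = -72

z = 2 or z = 2.0801

Let u = z³. The equation becomes u² - 17u + 72 = 0.
Factor: (u - 8)(u - 9) = 0, so u = 8 or u = 9.
z³ = 8 gives z = 2.
z³ = 9 gives z = ∛(9) ≈ 2.0801.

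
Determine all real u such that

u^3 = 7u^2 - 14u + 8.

Rearrange: u^3 - 7u^2 + 14u - 8 = 0.
Possible rational roots are divisors of -8. Testing u = 1 gives 0, so (u - 1) is a factor.
Divide: u^3 - 7u^2 + 14u - 8 = (u - 1)(u^2 - 6u + 8).
Factor the quadratic: u = 4 or u = 2.

u = 1 or u = 2 or u = 4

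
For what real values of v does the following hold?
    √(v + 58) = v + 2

v = 6

Square both sides: v + 58 = (v + 2)².
Expand and rearrange: v² + 3v - 54 = 0.
Solving gives v = 6 or v = -9.
Check each candidate in the original equation:
  v = 6: √(64) = 8, while v + 2 = 8 — valid.
  v = -9: √(49) = 7, while v + 2 = -7 — extraneous.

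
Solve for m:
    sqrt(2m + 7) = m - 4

Square both sides: 2m + 7 = (m - 4)^2.
Expand and rearrange: m^2 - 10m + 9 = 0.
Solving gives m = 9 or m = 1.
Check each candidate in the original equation:
  m = 9: sqrt(25) = 5, while m - 4 = 5 — valid.
  m = 1: sqrt(9) = 3, while m - 4 = -3 — extraneous.

m = 9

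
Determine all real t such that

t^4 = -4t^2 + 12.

Let u = t^2. The equation becomes u^2 + 4u - 12 = 0.
Factor: (u - 2)(u + 6) = 0, so u = 2 or u = -6.
t^2 = 2 gives t = +/-sqrt(2) ~= +/-1.4142.
t^2 = -6 < 0 has no real solution.

t = -1.4142 or t = 1.4142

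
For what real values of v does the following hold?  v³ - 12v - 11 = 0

v = -2.8541 or v = -1 or v = 3.8541

Possible rational roots are divisors of -11. Testing v = -1 gives 0, so (v + 1) is a factor.
Divide: v³ - 12v - 11 = (v + 1)(v² - v - 11).
Apply the quadratic formula to v² - v - 11 = 0: v = (1 ± √45)/2, i.e. v ≈ 3.8541 or v ≈ -2.8541.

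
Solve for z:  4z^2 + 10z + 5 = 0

Discriminant: (10)^2 - 4*4*5 = 20.
Quadratic formula: z = (-10 +/- sqrt(20)) / 8.
So z = -5/4 + sqrt(5)/4 ~= -0.691 or z = -5/4 - sqrt(5)/4 ~= -1.809.

z = -1.809 or z = -0.691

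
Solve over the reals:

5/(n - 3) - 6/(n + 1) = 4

Multiply both sides by (n - 3)(n + 1):
5(n + 1) - 6(n - 3) = 4(n - 3)(n + 1).
Expand and collect terms: 4n^2 - 7n - 35 = 0.
By the quadratic formula, n = (7 +/- sqrt(609)) / 8, so n ~= 3.9597 or n ~= -2.2097.
Neither value makes a denominator zero (n != 3, n != -1), so both are valid.

n = -2.2097 or n = 3.9597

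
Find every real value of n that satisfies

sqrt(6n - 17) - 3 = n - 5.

n = 3 or n = 7

Isolate the radical: sqrt(6n - 17) = n - 2.
Square both sides: 6n - 17 = (n - 2)^2.
Expand and rearrange: n^2 - 10n + 21 = 0.
Solving gives n = 7 or n = 3.
Check each candidate in the original equation:
  n = 7: sqrt(25) = 5, while n - 2 = 5 — valid.
  n = 3: sqrt(1) = 1, while n - 2 = 1 — valid.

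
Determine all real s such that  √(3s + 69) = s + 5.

s = 4

Square both sides: 3s + 69 = (s + 5)².
Expand and rearrange: s² + 7s - 44 = 0.
Solving gives s = 4 or s = -11.
Check each candidate in the original equation:
  s = 4: √(81) = 9, while s + 5 = 9 — valid.
  s = -11: √(36) = 6, while s + 5 = -6 — extraneous.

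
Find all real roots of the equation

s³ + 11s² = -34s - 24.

Rearrange: s³ + 11s² + 34s + 24 = 0.
Possible rational roots are divisors of 24. Testing s = -4 gives 0, so (s + 4) is a factor.
Divide: s³ + 11s² + 34s + 24 = (s + 4)(s² + 7s + 6).
Factor the quadratic: s = -1 or s = -6.

s = -6 or s = -4 or s = -1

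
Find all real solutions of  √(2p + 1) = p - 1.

Square both sides: 2p + 1 = (p - 1)².
Expand and rearrange: p² - 4p = 0.
Solving gives p = 4 or p = 0.
Check each candidate in the original equation:
  p = 4: √(9) = 3, while p - 1 = 3 — valid.
  p = 0: √(1) = 1, while p - 1 = -1 — extraneous.

p = 4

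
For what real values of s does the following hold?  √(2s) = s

Square both sides: 2s = (s)².
Expand and rearrange: s² - 2s = 0.
Solving gives s = 2 or s = 0.
Check each candidate in the original equation:
  s = 2: √(4) = 2, while s = 2 — valid.
  s = 0: √(0) = 0, while s = 0 — valid.

s = 0 or s = 2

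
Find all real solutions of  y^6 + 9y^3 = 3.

Let u = y^3. The equation becomes u^2 + 9u - 3 = 0.
By the quadratic formula, u = -9/2 + sqrt(93)/2 or u = -sqrt(93)/2 - 9/2.
y^3 = -9/2 + sqrt(93)/2 gives y = (-9/2 + sqrt(93)/2)^(1/3) ~= 0.6853.
y^3 = -sqrt(93)/2 - 9/2 gives y = -(9/2 + sqrt(93)/2)^(1/3) ~= -2.1046.

y = -2.1046 or y = 0.6853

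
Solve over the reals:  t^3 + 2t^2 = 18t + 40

t = -4 or t = -2.3166 or t = 4.3166

Rearrange: t^3 + 2t^2 - 18t - 40 = 0.
Possible rational roots are divisors of -40. Testing t = -4 gives 0, so (t + 4) is a factor.
Divide: t^3 + 2t^2 - 18t - 40 = (t + 4)(t^2 - 2t - 10).
Apply the quadratic formula to t^2 - 2t - 10 = 0: t = (2 +/- sqrt(44))/2, i.e. t ~= 4.3166 or t ~= -2.3166.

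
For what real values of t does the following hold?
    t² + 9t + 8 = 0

t = -8 or t = -1

Factor: (t + 8)(t + 1) = 0.
So t = -8 or t = -1.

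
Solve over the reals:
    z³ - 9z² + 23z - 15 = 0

z = 1 or z = 3 or z = 5

Possible rational roots are divisors of -15. Testing z = 5 gives 0, so (z - 5) is a factor.
Divide: z³ - 9z² + 23z - 15 = (z - 5)(z² - 4z + 3).
Factor the quadratic: z = 3 or z = 1.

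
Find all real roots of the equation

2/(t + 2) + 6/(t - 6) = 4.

Multiply both sides by (t + 2)(t - 6):
2(t - 6) + 6(t + 2) = 4(t + 2)(t - 6).
Expand and collect terms: 4t^2 - 24t - 48 = 0.
By the quadratic formula, t = (24 +/- sqrt(1344)) / 8, so t ~= 7.5826 or t ~= -1.5826.
Neither value makes a denominator zero (t != -2, t != 6), so both are valid.

t = -1.5826 or t = 7.5826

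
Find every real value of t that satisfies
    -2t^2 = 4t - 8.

Rearrange to standard form: -2t^2 - 4t + 8 = 0.
Discriminant: (-4)^2 - 4*(-2)*8 = 80.
Quadratic formula: t = (4 +/- sqrt(80)) / (-4).
So t = -sqrt(5) - 1 ~= -3.2361 or t = -1 + sqrt(5) ~= 1.2361.

t = -3.2361 or t = 1.2361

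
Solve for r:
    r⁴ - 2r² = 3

Let u = r². The equation becomes u² - 2u - 3 = 0.
Factor: (u - 3)(u + 1) = 0, so u = 3 or u = -1.
r² = 3 gives r = ±√(3) ≈ ±1.7321.
r² = -1 < 0 has no real solution.

r = -1.7321 or r = 1.7321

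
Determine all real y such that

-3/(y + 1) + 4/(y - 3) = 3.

y = -1.782 or y = 4.1153

Multiply both sides by (y + 1)(y - 3):
-3(y - 3) + 4(y + 1) = 3(y + 1)(y - 3).
Expand and collect terms: 3y^2 - 7y - 22 = 0.
By the quadratic formula, y = (7 +/- sqrt(313)) / 6, so y ~= 4.1153 or y ~= -1.782.
Neither value makes a denominator zero (y != -1, y != 3), so both are valid.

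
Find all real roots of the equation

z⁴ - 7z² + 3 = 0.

z = -2.5576 or z = -0.6772 or z = 0.6772 or z = 2.5576

Let u = z². The equation becomes u² - 7u + 3 = 0.
By the quadratic formula, u = √(37)/2 + 7/2 or u = 7/2 - √(37)/2.
z² = √(37)/2 + 7/2 gives z = ±√(√(37)/2 + 7/2) ≈ ±2.5576.
z² = 7/2 - √(37)/2 gives z = ±√(7/2 - √(37)/2) ≈ ±0.6772.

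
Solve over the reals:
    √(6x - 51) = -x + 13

x = 10

Square both sides: 6x - 51 = (-x + 13)².
Expand and rearrange: x² - 32x + 220 = 0.
Solving gives x = 22 or x = 10.
Check each candidate in the original equation:
  x = 22: √(81) = 9, while -x + 13 = -9 — extraneous.
  x = 10: √(9) = 3, while -x + 13 = 3 — valid.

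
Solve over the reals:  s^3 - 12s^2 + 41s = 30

s = 1 or s = 5 or s = 6

Rearrange: s^3 - 12s^2 + 41s - 30 = 0.
Possible rational roots are divisors of -30. Testing s = 5 gives 0, so (s - 5) is a factor.
Divide: s^3 - 12s^2 + 41s - 30 = (s - 5)(s^2 - 7s + 6).
Factor the quadratic: s = 6 or s = 1.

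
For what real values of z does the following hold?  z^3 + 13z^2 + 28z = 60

Rearrange: z^3 + 13z^2 + 28z - 60 = 0.
Possible rational roots are divisors of -60. Testing z = -5 gives 0, so (z + 5) is a factor.
Divide: z^3 + 13z^2 + 28z - 60 = (z + 5)(z^2 + 8z - 12).
Apply the quadratic formula to z^2 + 8z - 12 = 0: z = (-8 +/- sqrt(112))/2, i.e. z ~= 1.2915 or z ~= -9.2915.

z = -9.2915 or z = -5 or z = 1.2915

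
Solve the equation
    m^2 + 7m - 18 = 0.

Factor: (m - 2)(m + 9) = 0.
So m = 2 or m = -9.

m = -9 or m = 2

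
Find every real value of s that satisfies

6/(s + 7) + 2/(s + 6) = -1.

Multiply both sides by (s + 7)(s + 6):
6(s + 6) + 2(s + 7) = -(s + 7)(s + 6).
Expand and collect terms: -s² - 21s - 92 = 0.
By the quadratic formula, s = (21 ± √73) / -2, so s ≈ -14.772 or s ≈ -6.228.
Neither value makes a denominator zero (s ≠ -7, s ≠ -6), so both are valid.

s = -14.772 or s = -6.228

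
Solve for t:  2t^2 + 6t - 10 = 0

t = -4.1926 or t = 1.1926

Discriminant: (6)^2 - 4*2*(-10) = 116.
Quadratic formula: t = (-6 +/- sqrt(116)) / 4.
So t = -3/2 + sqrt(29)/2 ~= 1.1926 or t = -sqrt(29)/2 - 3/2 ~= -4.1926.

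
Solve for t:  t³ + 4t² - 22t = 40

Rearrange: t³ + 4t² - 22t - 40 = 0.
Possible rational roots are divisors of -40. Testing t = 4 gives 0, so (t - 4) is a factor.
Divide: t³ + 4t² - 22t - 40 = (t - 4)(t² + 8t + 10).
Apply the quadratic formula to t² + 8t + 10 = 0: t = (-8 ± √24)/2, i.e. t ≈ -1.5505 or t ≈ -6.4495.

t = -6.4495 or t = -1.5505 or t = 4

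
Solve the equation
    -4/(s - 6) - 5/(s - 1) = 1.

s = -6.3852 or s = 4.3852

Multiply both sides by (s - 6)(s - 1):
-4(s - 1) - 5(s - 6) = (s - 6)(s - 1).
Expand and collect terms: s^2 + 2s - 28 = 0.
By the quadratic formula, s = (-2 +/- sqrt(116)) / 2, so s ~= 4.3852 or s ~= -6.3852.
Neither value makes a denominator zero (s != 6, s != 1), so both are valid.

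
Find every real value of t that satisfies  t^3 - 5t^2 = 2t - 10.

t = -1.4142 or t = 1.4142 or t = 5

Rearrange: t^3 - 5t^2 - 2t + 10 = 0.
Possible rational roots are divisors of 10. Testing t = 5 gives 0, so (t - 5) is a factor.
Divide: t^3 - 5t^2 - 2t + 10 = (t - 5)(t^2 - 2).
Apply the quadratic formula to t^2 - 2 = 0: t = (0 +/- sqrt(8))/2, i.e. t ~= 1.4142 or t ~= -1.4142.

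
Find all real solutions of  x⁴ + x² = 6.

Let u = x². The equation becomes u² + u - 6 = 0.
Factor: (u + 3)(u - 2) = 0, so u = -3 or u = 2.
x² = -3 < 0 has no real solution.
x² = 2 gives x = ±√(2) ≈ ±1.4142.

x = -1.4142 or x = 1.4142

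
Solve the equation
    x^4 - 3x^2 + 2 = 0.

x = -1.4142 or x = -1 or x = 1 or x = 1.4142

Let u = x^2. The equation becomes u^2 - 3u + 2 = 0.
Factor: (u - 2)(u - 1) = 0, so u = 2 or u = 1.
x^2 = 2 gives x = +/-sqrt(2) ~= +/-1.4142.
x^2 = 1 gives x = +/-1.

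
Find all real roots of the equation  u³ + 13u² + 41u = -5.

u = -7.873 or u = -5 or u = -0.127

Rearrange: u³ + 13u² + 41u + 5 = 0.
Possible rational roots are divisors of 5. Testing u = -5 gives 0, so (u + 5) is a factor.
Divide: u³ + 13u² + 41u + 5 = (u + 5)(u² + 8u + 1).
Apply the quadratic formula to u² + 8u + 1 = 0: u = (-8 ± √60)/2, i.e. u ≈ -0.127 or u ≈ -7.873.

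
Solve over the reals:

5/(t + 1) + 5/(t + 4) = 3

t = -3.0756 or t = 1.4089

Multiply both sides by (t + 1)(t + 4):
5(t + 4) + 5(t + 1) = 3(t + 1)(t + 4).
Expand and collect terms: 3t² + 5t - 13 = 0.
By the quadratic formula, t = (-5 ± √181) / 6, so t ≈ 1.4089 or t ≈ -3.0756.
Neither value makes a denominator zero (t ≠ -1, t ≠ -4), so both are valid.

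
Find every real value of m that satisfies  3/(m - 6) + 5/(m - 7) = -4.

m = 4.5 or m = 6.5

Multiply both sides by (m - 6)(m - 7):
3(m - 7) + 5(m - 6) = -4(m - 6)(m - 7).
Expand and collect terms: -4m^2 + 44m - 117 = 0.
Factor or apply the quadratic formula: m = 4.5 or m = 6.5.
Neither value makes a denominator zero (m != 6, m != 7), so both are valid.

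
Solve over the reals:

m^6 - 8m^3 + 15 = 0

Let u = m^3. The equation becomes u^2 - 8u + 15 = 0.
Factor: (u - 5)(u - 3) = 0, so u = 5 or u = 3.
m^3 = 5 gives m = (5)^(1/3) ~= 1.71.
m^3 = 3 gives m = (3)^(1/3) ~= 1.4422.

m = 1.4422 or m = 1.71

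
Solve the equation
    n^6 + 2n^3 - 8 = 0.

n = -1.5874 or n = 1.2599

Let u = n^3. The equation becomes u^2 + 2u - 8 = 0.
Factor: (u + 4)(u - 2) = 0, so u = -4 or u = 2.
n^3 = -4 gives n = -(4)^(1/3) ~= -1.5874.
n^3 = 2 gives n = (2)^(1/3) ~= 1.2599.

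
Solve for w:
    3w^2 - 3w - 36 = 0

w = -3 or w = 4

Factor: 3(w + 3)(w - 4) = 0.
So w = -3 or w = 4.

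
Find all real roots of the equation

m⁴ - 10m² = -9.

Let u = m². The equation becomes u² - 10u + 9 = 0.
Factor: (u - 9)(u - 1) = 0, so u = 9 or u = 1.
m² = 9 gives m = ±3.
m² = 1 gives m = ±1.

m = -3 or m = -1 or m = 1 or m = 3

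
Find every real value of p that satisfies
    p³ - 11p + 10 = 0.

Possible rational roots are divisors of 10. Testing p = 1 gives 0, so (p - 1) is a factor.
Divide: p³ - 11p + 10 = (p - 1)(p² + p - 10).
Apply the quadratic formula to p² + p - 10 = 0: p = (-1 ± √41)/2, i.e. p ≈ 2.7016 or p ≈ -3.7016.

p = -3.7016 or p = 1 or p = 2.7016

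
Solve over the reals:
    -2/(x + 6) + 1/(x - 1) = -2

x = -4.9075 or x = 0.4075

Multiply both sides by (x + 6)(x - 1):
-2(x - 1) + (x + 6) = -2(x + 6)(x - 1).
Expand and collect terms: -2x² - 9x + 4 = 0.
By the quadratic formula, x = (9 ± √113) / -4, so x ≈ -4.9075 or x ≈ 0.4075.
Neither value makes a denominator zero (x ≠ -6, x ≠ 1), so both are valid.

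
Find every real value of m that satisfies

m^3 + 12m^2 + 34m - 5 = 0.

Possible rational roots are divisors of -5. Testing m = -5 gives 0, so (m + 5) is a factor.
Divide: m^3 + 12m^2 + 34m - 5 = (m + 5)(m^2 + 7m - 1).
Apply the quadratic formula to m^2 + 7m - 1 = 0: m = (-7 +/- sqrt(53))/2, i.e. m ~= 0.1401 or m ~= -7.1401.

m = -7.1401 or m = -5 or m = 0.1401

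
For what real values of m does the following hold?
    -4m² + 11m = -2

Rearrange to standard form: -4m² + 11m + 2 = 0.
Discriminant: (11)² − 4·(-4)·2 = 153.
Quadratic formula: m = (-11 ± √153) / (-8).
So m = 11/8 - 3·√(17)/8 ≈ -0.1712 or m = 11/8 + 3·√(17)/8 ≈ 2.9212.

m = -0.1712 or m = 2.9212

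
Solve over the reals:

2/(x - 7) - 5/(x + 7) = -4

Multiply both sides by (x - 7)(x + 7):
2(x + 7) - 5(x - 7) = -4(x - 7)(x + 7).
Expand and collect terms: -4x² + 3x + 147 = 0.
By the quadratic formula, x = (-3 ± √2361) / -8, so x ≈ -5.6988 or x ≈ 6.4488.
Neither value makes a denominator zero (x ≠ 7, x ≠ -7), so both are valid.

x = -5.6988 or x = 6.4488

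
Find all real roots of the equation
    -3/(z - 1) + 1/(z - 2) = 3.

z = 0.1529 or z = 2.1805

Multiply both sides by (z - 1)(z - 2):
-3(z - 2) + (z - 1) = 3(z - 1)(z - 2).
Expand and collect terms: 3z^2 - 7z + 1 = 0.
By the quadratic formula, z = (7 +/- sqrt(37)) / 6, so z ~= 2.1805 or z ~= 0.1529.
Neither value makes a denominator zero (z != 1, z != 2), so both are valid.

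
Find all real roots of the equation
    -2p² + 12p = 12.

p = 1.2679 or p = 4.7321

Rearrange to standard form: -2p² + 12p - 12 = 0.
Discriminant: (12)² − 4·(-2)·(-12) = 48.
Quadratic formula: p = (-12 ± √48) / (-4).
So p = 3 - √(3) ≈ 1.2679 or p = √(3) + 3 ≈ 4.7321.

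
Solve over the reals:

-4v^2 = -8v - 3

Rearrange to standard form: -4v^2 + 8v + 3 = 0.
Discriminant: (8)^2 - 4*(-4)*3 = 112.
Quadratic formula: v = (-8 +/- sqrt(112)) / (-8).
So v = 1 - sqrt(7)/2 ~= -0.3229 or v = 1 + sqrt(7)/2 ~= 2.3229.

v = -0.3229 or v = 2.3229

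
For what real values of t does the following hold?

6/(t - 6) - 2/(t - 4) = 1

t = 3.3944 or t = 10.6056

Multiply both sides by (t - 6)(t - 4):
6(t - 4) - 2(t - 6) = (t - 6)(t - 4).
Expand and collect terms: t² - 14t + 36 = 0.
By the quadratic formula, t = (14 ± √52) / 2, so t ≈ 10.6056 or t ≈ 3.3944.
Neither value makes a denominator zero (t ≠ 6, t ≠ 4), so both are valid.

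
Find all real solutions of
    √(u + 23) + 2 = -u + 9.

u = 2

Isolate the radical: √(u + 23) = -u + 7.
Square both sides: u + 23 = (-u + 7)².
Expand and rearrange: u² - 15u + 26 = 0.
Solving gives u = 13 or u = 2.
Check each candidate in the original equation:
  u = 13: √(36) = 6, while -u + 7 = -6 — extraneous.
  u = 2: √(25) = 5, while -u + 7 = 5 — valid.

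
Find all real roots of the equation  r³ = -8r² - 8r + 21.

Rearrange: r³ + 8r² + 8r - 21 = 0.
Possible rational roots are divisors of -21. Testing r = -3 gives 0, so (r + 3) is a factor.
Divide: r³ + 8r² + 8r - 21 = (r + 3)(r² + 5r - 7).
Apply the quadratic formula to r² + 5r - 7 = 0: r = (-5 ± √53)/2, i.e. r ≈ 1.1401 or r ≈ -6.1401.

r = -6.1401 or r = -3 or r = 1.1401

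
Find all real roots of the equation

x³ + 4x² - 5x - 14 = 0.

Possible rational roots are divisors of -14. Testing x = 2 gives 0, so (x - 2) is a factor.
Divide: x³ + 4x² - 5x - 14 = (x - 2)(x² + 6x + 7).
Apply the quadratic formula to x² + 6x + 7 = 0: x = (-6 ± √8)/2, i.e. x ≈ -1.5858 or x ≈ -4.4142.

x = -4.4142 or x = -1.5858 or x = 2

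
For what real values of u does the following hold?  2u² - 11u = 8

Rearrange to standard form: 2u² - 11u - 8 = 0.
Discriminant: (-11)² − 4·2·(-8) = 185.
Quadratic formula: u = (11 ± √185) / 4.
So u = 11/4 + √(185)/4 ≈ 6.1504 or u = 11/4 - √(185)/4 ≈ -0.6504.

u = -0.6504 or u = 6.1504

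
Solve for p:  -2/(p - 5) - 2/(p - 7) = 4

p = 4.382 or p = 6.618

Multiply both sides by (p - 5)(p - 7):
-2(p - 7) - 2(p - 5) = 4(p - 5)(p - 7).
Expand and collect terms: 4p² - 44p + 116 = 0.
By the quadratic formula, p = (44 ± √80) / 8, so p ≈ 6.618 or p ≈ 4.382.
Neither value makes a denominator zero (p ≠ 5, p ≠ 7), so both are valid.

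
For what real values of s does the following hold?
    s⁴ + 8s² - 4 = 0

Let u = s². The equation becomes u² + 8u - 4 = 0.
By the quadratic formula, u = -4 + 2·√(5) or u = -2·√(5) - 4.
s² = -4 + 2·√(5) gives s = ±√(-4 + 2·√(5)) ≈ ±0.6871.
s² = -2·√(5) - 4 < 0 has no real solution.

s = -0.6871 or s = 0.6871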